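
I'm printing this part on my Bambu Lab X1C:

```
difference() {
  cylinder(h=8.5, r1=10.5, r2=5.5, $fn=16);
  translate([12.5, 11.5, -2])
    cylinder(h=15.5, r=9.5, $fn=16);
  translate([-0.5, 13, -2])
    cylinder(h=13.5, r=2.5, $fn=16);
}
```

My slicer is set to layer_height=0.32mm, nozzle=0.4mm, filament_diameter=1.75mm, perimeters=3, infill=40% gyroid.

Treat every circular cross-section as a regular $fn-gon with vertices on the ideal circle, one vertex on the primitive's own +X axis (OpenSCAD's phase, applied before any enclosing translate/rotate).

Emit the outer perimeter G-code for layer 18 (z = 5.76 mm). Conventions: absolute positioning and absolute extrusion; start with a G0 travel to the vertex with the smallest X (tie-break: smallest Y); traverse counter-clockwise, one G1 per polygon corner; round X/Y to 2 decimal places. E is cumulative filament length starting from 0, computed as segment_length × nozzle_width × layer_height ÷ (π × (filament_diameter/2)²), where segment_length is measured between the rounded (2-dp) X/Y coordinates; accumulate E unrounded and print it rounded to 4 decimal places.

G0 X-7.11 Y0.00 Z5.76
G1 X-6.57 Y-2.72 E0.1476
G1 X-5.03 Y-5.03 E0.2953
G1 X-2.72 Y-6.57 E0.4431
G1 X0.00 Y-7.11 E0.5906
G1 X2.72 Y-6.57 E0.7382
G1 X5.03 Y-5.03 E0.8859
G1 X6.57 Y-2.72 E1.0337
G1 X7.11 Y0.00 E1.1813
G1 X6.57 Y2.72 E1.3288
G1 X5.03 Y5.03 E1.4766
G1 X2.72 Y6.57 E1.6243
G1 X0.00 Y7.11 E1.7719
G1 X-2.72 Y6.57 E1.9195
G1 X-5.03 Y5.03 E2.0672
G1 X-6.57 Y2.72 E2.2150
G1 X-7.11 Y0.00 E2.3625

At z = 5.76 mm: the cone contributes a regular 16-gon of circumradius 7.112 (interpolated between r1=10.5 and r2=5.5 at t=0.678); the cylinder at (12.5, 11.5): section is a regular 16-gon, circumradius r=9.5; the cylinder at (-0.5, 13): section is a regular 16-gon, circumradius r=2.5; Taking the first minus the rest: starting from the cone, the r=9.5 cylinder at (12.5, 11.5) misses the remaining region (no effect); the r=2.5 cylinder at (-0.5, 13) misses the remaining region (no effect) — 1 connected region. The outline is a single polygon with 16 vertices. Extrusion per mm of travel: 0.4 × 0.32 / (π × 0.875²) = 0.053216. Accumulating E over each segment gives final E = 2.3625.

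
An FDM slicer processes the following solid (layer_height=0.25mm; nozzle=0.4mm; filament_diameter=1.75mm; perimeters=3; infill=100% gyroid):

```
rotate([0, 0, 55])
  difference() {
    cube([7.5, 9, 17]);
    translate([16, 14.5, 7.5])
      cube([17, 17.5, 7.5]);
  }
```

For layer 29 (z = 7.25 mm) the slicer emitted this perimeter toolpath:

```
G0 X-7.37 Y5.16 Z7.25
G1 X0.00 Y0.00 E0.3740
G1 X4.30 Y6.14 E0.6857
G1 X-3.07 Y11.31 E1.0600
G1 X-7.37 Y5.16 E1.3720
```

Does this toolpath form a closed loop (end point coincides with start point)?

yes

Start point (G0): (-7.37, 5.16). End point (last G1): the path returns to the start — closed.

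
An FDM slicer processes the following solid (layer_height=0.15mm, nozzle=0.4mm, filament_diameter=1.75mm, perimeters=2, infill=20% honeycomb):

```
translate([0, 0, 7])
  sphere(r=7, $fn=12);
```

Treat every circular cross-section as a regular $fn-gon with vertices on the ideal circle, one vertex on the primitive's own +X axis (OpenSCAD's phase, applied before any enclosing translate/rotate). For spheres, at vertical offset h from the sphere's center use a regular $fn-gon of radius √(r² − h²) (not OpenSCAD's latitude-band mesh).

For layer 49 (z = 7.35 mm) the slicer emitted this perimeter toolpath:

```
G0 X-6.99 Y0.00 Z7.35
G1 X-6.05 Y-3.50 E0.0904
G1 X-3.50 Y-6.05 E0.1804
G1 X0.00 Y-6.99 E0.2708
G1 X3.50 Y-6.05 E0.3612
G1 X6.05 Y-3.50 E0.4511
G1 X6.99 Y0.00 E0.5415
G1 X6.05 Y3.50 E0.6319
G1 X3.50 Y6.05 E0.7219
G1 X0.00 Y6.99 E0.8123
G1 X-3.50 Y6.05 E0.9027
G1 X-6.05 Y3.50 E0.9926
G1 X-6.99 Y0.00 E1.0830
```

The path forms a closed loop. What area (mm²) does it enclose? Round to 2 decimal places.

Apply the shoelace formula to the sequence of (X, Y) vertices; enclosed area = 146.56 mm².

146.56 mm²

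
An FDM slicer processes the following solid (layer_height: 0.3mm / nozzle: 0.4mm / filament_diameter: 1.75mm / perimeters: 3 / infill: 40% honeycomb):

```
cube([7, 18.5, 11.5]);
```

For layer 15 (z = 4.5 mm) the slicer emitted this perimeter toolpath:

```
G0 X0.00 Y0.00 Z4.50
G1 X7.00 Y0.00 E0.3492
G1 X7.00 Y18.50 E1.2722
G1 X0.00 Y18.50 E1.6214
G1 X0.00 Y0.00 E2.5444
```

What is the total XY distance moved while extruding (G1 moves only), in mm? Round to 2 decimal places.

51.00 mm

Sum the Euclidean lengths of each G1 segment: total = 51.00 mm.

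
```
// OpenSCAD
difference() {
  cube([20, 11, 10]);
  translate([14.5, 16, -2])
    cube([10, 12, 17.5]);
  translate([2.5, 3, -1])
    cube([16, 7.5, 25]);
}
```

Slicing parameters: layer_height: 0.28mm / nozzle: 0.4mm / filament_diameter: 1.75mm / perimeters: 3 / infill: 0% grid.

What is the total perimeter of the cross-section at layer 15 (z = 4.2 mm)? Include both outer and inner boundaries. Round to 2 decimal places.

109.00 mm

At z = 4.2 mm: the cube (footprint 20×11) is included at this height (perimeter 62.00 mm); the cube at (14.5, 16) is present — its section is the full 10×12 rectangle (perimeter 44.00 mm); the cube at (2.5, 3) (footprint 16×7.5) is included at this height (perimeter 47.00 mm); Taking the first minus the rest: starting from the 20×11 cube, the 10×12 cube at (14.5, 16) misses the remaining region (no effect); the 16×7.5 cube at (2.5, 3) lies wholly inside it (removes its full 120.00 mm² and its 47.00 mm outline becomes a hole wall) — boundary (outer + 1 inner loop) = 109.00 mm. Overall, the cross-section is one region with 1 hole. Total boundary length (outer + inner) = 109.00 mm.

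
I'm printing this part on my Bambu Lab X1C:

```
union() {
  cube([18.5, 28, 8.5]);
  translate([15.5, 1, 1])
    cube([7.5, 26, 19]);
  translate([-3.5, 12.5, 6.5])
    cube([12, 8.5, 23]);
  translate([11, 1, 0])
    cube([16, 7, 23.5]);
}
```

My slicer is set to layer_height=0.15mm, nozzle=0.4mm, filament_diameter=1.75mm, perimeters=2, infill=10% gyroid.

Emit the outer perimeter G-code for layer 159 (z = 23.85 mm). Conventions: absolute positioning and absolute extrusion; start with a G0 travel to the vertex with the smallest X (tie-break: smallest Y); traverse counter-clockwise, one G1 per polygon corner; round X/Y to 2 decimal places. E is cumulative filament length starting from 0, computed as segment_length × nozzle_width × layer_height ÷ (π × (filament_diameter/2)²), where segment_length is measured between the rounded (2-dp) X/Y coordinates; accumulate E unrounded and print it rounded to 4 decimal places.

At z = 23.85 mm: the cube does not reach this height (z outside [0, 8.5]); the cube at (15.5, 1) is absent (z outside [1, 20]); the 12×8.5 cube at (-3.5, 12.5) contributes its full rectangle; the cube at (11, 1) is not intersected at this z (z outside [0, 23.5]); Combining (union): only the 12×8.5 cube at (-3.5, 12.5) is present, so the union is just that shape — 1 connected region. The outline is a single polygon with 4 vertices. Extrusion per mm of travel: 0.4 × 0.15 / (π × 0.875²) = 0.024945. Accumulating E over each segment gives final E = 1.0227.

G0 X-3.50 Y12.50 Z23.85
G1 X8.50 Y12.50 E0.2993
G1 X8.50 Y21.00 E0.5114
G1 X-3.50 Y21.00 E0.8107
G1 X-3.50 Y12.50 E1.0227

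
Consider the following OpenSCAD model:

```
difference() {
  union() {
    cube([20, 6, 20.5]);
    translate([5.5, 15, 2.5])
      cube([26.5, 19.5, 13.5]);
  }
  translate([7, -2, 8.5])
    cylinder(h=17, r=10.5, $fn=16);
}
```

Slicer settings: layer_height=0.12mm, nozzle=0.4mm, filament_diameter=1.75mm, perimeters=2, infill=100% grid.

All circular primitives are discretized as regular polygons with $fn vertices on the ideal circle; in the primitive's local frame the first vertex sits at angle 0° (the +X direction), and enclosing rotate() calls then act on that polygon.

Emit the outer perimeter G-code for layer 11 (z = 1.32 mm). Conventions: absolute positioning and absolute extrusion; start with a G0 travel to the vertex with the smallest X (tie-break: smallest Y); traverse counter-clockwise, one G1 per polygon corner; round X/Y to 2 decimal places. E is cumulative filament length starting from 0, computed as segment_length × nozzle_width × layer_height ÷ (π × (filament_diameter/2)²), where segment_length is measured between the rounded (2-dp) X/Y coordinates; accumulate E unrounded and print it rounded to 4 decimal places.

At z = 1.32 mm: the cube (footprint 20×6) is included at this height; the cube at (5.5, 15) is absent (z outside [2.5, 16]); Taking the union: only the 20×6 cube is present, so the union is just that shape — 1 connected region; the cylinder at (7, -2) is not intersected at this z (z outside [8.5, 25.5]); After the difference (first − rest): none of the subtracted shapes is present at this height, so that combined region is unchanged — 1 connected region. The outline is a single polygon with 4 vertices. Extrusion per mm of travel: 0.4 × 0.12 / (π × 0.875²) = 0.019956. Accumulating E over each segment gives final E = 1.0377.

G0 X0.00 Y0.00 Z1.32
G1 X20.00 Y0.00 E0.3991
G1 X20.00 Y6.00 E0.5189
G1 X0.00 Y6.00 E0.9180
G1 X0.00 Y0.00 E1.0377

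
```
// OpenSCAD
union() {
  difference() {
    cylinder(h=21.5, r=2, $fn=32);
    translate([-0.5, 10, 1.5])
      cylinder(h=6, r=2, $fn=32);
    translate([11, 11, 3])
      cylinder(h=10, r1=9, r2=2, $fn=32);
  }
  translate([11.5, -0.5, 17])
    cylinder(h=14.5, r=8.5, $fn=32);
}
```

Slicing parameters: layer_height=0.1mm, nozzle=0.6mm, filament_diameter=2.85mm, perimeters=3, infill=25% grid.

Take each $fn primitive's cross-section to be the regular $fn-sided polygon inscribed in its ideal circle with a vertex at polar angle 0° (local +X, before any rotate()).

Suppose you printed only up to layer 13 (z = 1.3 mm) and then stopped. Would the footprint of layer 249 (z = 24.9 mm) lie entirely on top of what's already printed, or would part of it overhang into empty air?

part overhangs

Compare the two slices. At z = 1.3: the cylinder: section is a regular 32-gon, circumradius r=2 (area = (32/2)·2.000²·sin(360°/32) = 12.49 mm²); the cylinder at (-0.5, 10) is not intersected at this z (z outside [1.5, 7.5]); the cone at (11, 11) is absent (z outside [3, 13]); Taking the first minus the rest: none of the subtracted shapes is present at this height, so the r=2 cylinder is unchanged — area = 12.49 mm²; the cylinder at (11.5, -0.5) is absent (z outside [17, 31.5]); Merging all regions: only the result so far is present, so the union is just that shape — area = 12.49 mm². At z = 24.9: the cylinder is absent (z outside [0, 21.5]); the cylinder at (-0.5, 10) is not intersected at this z (z outside [1.5, 7.5]); the cone at (11, 11) is not intersected at this z (z outside [3, 13]); After the difference (first − rest): the first operand is absent here, so nothing remains; the r=8.5 cylinder at (11.5, -0.5) gives a regular 32-gon of circumradius 8.5 (constant along its height) (area = (32/2)·8.500²·sin(360°/32) = 225.52 mm²); Taking the union: only the r=8.5 cylinder at (11.5, -0.5) is present, so the union is just that shape — area = 225.52 mm². Checking containment: at z = 24.9 the cross-section extends beyond the z = 1.3 cross-section by about 225.52 mm².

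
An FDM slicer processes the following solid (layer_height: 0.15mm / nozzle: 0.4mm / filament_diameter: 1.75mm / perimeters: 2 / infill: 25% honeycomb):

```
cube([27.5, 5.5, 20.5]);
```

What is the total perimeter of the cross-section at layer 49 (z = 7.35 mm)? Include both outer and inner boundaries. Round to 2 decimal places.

66.00 mm

At z = 7.35 mm: the cube is present — its section is the full 27.5×5.5 rectangle (perimeter 66.00 mm). Overall, the cross-section is a single solid region. Total boundary length (outer) = 66.00 mm.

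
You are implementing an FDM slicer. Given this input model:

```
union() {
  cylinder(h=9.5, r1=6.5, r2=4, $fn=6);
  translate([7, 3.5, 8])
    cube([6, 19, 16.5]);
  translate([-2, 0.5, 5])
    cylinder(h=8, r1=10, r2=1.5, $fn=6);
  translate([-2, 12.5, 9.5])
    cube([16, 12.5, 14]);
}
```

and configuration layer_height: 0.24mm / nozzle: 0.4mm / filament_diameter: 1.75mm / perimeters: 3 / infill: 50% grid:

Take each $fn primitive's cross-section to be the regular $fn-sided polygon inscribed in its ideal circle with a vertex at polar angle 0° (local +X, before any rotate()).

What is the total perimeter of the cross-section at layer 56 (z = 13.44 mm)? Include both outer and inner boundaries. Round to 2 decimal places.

At z = 13.44 mm: the cone is absent (z outside [0, 9.5]); the cube at (7, 3.5) (footprint 6×19) is included at this height (perimeter 50.00 mm); the cone at (-2, 0.5) is absent (z outside [5, 13]); the 16×12.5 cube at (-2, 12.5) contributes its full rectangle (perimeter 57.00 mm); Combining (union): the regions partially overlap (shared area 60.00 mm²), so the edge portions inside another operand are dropped and the merged outline is re-measured after clipping — boundary = 75.00 mm. Overall, the cross-section is a single solid region. Total boundary length (outer) = 75.00 mm.

75.00 mm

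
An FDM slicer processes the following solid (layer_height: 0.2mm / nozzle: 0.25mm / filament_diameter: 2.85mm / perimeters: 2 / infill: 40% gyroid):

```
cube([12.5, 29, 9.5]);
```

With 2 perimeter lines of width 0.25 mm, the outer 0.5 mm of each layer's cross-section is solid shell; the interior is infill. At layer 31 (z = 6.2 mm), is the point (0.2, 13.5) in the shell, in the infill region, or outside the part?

At z = 6.2 mm: the cube (footprint 12.5×29) is included at this height. Overall, the cross-section is a single solid region. The nearest boundary edge runs (0.00, 29.00)→(0.00, 0.00); distance from the point to it = 0.20 mm. The point is inside the cross-section, 0.20 mm from the nearest boundary — within the 0.5 mm shell band (2 × 0.25).

shell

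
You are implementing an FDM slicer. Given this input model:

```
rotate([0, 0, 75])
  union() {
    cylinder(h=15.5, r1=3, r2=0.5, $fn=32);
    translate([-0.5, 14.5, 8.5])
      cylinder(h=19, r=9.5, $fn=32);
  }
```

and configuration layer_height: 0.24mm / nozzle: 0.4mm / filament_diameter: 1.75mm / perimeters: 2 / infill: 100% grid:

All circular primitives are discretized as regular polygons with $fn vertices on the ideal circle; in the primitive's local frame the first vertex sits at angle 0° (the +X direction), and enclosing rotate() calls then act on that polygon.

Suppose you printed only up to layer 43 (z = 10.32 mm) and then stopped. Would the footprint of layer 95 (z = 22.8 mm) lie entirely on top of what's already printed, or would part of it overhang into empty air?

Compare the two slices. At z = 10.32: the cone contributes a regular 32-gon of circumradius 1.335 (interpolated between r1=3 and r2=0.5 at t=0.666) (area = (32/2)·1.335²·sin(360°/32) = 5.57 mm²); the r=9.5 cylinder at (-0.5, 14.5) gives a regular 32-gon of circumradius 9.5 (constant along its height) (area = (32/2)·9.500²·sin(360°/32) = 281.71 mm²); Taking the union: the 2 present regions are separate (no shared area or edge), so areas and boundary lengths simply add and each stays a separate island — area = 287.28 mm²; (rotated 75° about Z; rotation is an isometry so areas/perimeters/island counts are preserved). At z = 22.8: the cone is not intersected at this z (z outside [0, 15.5]); the r=9.5 cylinder at (-0.5, 14.5) gives a regular 32-gon of circumradius 9.5 (constant along its height) (area = (32/2)·9.500²·sin(360°/32) = 281.71 mm²); Merging all regions: only the r=9.5 cylinder at (-0.5, 14.5) is present, so the union is just that shape — area = 281.71 mm²; (rotated 75° about Z; rotation is an isometry so areas/perimeters/island counts are preserved). Checking containment: the cross-section at z = 22.8 is a subset of the cross-section at z = 10.32.

entirely on top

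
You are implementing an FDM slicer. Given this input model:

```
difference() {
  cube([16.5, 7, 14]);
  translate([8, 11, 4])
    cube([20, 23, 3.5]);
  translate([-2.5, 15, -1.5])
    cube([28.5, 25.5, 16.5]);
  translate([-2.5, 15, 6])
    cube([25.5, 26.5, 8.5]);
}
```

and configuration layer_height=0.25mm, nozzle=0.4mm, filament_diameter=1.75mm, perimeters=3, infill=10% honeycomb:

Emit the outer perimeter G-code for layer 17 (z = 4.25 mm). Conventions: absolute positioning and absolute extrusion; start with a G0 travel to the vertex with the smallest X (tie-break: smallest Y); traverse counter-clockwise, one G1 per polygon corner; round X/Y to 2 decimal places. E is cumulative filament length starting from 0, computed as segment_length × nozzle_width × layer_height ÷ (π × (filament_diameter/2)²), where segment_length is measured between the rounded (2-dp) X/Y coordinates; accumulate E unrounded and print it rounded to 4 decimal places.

G0 X0.00 Y0.00 Z4.25
G1 X16.50 Y0.00 E0.6860
G1 X16.50 Y7.00 E0.9770
G1 X0.00 Y7.00 E1.6630
G1 X0.00 Y0.00 E1.9540

At z = 4.25 mm: the cube is present — its section is the full 16.5×7 rectangle; the cube at (8, 11) is present — its section is the full 20×23 rectangle; the cube at (-2.5, 15) is present — its section is the full 28.5×25.5 rectangle; the cube at (-2.5, 15) does not reach this height (z outside [6, 14.5]); Subtracting the remaining from the first: starting from the 16.5×7 cube, the 20×23 cube at (8, 11) misses the remaining region (no effect); the 28.5×25.5 cube at (-2.5, 15) misses the remaining region (no effect) — 1 connected region. The outline is a single polygon with 4 vertices. Extrusion per mm of travel: 0.4 × 0.25 / (π × 0.875²) = 0.041575. Accumulating E over each segment gives final E = 1.9540.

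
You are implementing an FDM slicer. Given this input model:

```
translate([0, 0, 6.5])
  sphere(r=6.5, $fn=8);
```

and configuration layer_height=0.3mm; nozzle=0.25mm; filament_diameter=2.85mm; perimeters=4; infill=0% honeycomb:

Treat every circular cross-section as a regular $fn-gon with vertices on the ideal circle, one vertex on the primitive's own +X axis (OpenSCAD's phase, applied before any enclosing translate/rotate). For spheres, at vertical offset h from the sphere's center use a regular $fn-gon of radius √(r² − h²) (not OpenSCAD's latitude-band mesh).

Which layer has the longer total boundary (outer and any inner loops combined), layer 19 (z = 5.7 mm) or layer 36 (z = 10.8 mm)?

Layer 19 (z = 5.7): the r=6.5 sphere slices to a regular 8-gon of circumradius 6.451 (√(r²−h²) with h=0.8 from center) (perimeter = 2·8·6.451·sin(180°/8) = 39.50 mm). So its perimeter = 39.50 mm. Layer 36 (z = 10.8): the r=6.5 sphere slices to a regular 8-gon of circumradius 4.874 (√(r²−h²) with h=4.3 from center) (perimeter = 2·8·4.874·sin(180°/8) = 29.85 mm). So its perimeter = 29.85 mm. Layer 19 is larger (39.50 vs 29.85 mm).

layer 19 (z = 5.7 mm)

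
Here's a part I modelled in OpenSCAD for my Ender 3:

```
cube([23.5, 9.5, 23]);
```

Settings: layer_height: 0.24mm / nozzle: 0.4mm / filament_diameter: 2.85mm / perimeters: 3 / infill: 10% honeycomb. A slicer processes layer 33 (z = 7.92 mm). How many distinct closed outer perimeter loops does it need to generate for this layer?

At z = 7.92 mm: the cube (footprint 23.5×9.5) is included at this height. The result has 1 disconnected region.

1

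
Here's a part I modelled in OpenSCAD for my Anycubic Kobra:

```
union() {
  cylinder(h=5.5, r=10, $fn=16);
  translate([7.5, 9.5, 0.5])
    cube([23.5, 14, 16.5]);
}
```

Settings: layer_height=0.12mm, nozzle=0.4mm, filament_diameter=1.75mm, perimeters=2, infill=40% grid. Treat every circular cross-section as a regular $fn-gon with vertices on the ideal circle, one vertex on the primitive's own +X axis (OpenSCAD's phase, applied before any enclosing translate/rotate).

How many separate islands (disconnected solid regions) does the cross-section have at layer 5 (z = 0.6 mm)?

At z = 0.6 mm: the r=10 cylinder contributes a regular 16-gon of circumradius 10; the cube at (7.5, 9.5) (footprint 23.5×14) is included at this height; Merging all regions: the 2 present regions are separate (no shared area or edge), so areas and boundary lengths simply add and each stays a separate island — 2 connected regions. Overall, the cross-section has 2 separate islands. Island count = 2.

2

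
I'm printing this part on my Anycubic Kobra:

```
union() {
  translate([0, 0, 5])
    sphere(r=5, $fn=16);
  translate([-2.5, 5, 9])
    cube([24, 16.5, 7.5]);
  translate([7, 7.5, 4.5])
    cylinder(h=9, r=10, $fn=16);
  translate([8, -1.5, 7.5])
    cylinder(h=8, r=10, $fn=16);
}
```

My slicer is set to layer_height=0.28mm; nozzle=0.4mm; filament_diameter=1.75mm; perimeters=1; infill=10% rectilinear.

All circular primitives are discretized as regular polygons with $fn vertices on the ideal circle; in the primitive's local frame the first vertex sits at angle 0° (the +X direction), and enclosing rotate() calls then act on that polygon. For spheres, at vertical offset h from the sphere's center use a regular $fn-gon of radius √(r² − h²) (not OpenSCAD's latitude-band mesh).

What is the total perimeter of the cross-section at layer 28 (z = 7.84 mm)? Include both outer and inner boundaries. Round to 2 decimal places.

At z = 7.84 mm: the r=5 sphere contributes a regular 16-gon of circumradius √(5²−2.84²) = 4.115 (perimeter = 2·16·4.115·sin(180°/16) = 25.69 mm); the cube at (-2.5, 5) is not intersected at this z (z outside [9, 16.5]); the r=10 cylinder at (7, 7.5) gives a regular 16-gon of circumradius 10 (constant along its height) (perimeter = 2·16·10.000·sin(180°/16) = 62.43 mm); the cylinder at (8, -1.5): section is a regular 16-gon, circumradius r=10 (perimeter = 2·16·10.000·sin(180°/16) = 62.43 mm); Combining (union): the regions partially overlap (shared area 173.14 mm²), so the edge portions inside another operand are dropped and the merged outline is re-measured after clipping — boundary = 82.73 mm. Overall, the cross-section is a single solid region. Total boundary length (outer) = 82.73 mm.

82.73 mm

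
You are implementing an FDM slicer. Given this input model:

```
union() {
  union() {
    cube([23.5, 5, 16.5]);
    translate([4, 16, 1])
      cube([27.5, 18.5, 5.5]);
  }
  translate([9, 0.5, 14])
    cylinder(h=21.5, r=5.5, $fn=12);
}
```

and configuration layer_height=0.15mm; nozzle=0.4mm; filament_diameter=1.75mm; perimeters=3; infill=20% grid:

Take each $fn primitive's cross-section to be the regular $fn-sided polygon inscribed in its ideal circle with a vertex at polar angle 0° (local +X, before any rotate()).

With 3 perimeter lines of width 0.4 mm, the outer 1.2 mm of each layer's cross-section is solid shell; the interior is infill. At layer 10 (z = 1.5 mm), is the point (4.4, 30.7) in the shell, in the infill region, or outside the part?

shell

At z = 1.5 mm: the 23.5×5 cube contributes its full rectangle; the cube at (4, 16) (footprint 27.5×18.5) is included at this height; Merging all regions: the 2 present regions are separate (no shared area or edge), so areas and boundary lengths simply add and each stays a separate island — 2 connected regions; the cylinder at (9, 0.5) does not reach this height (z outside [14, 35.5]); Taking the union: only that combined region is present, so the union is just that shape — 2 connected regions. Overall, the cross-section has 2 separate islands. The nearest boundary edge runs (4.00, 16.00)→(4.00, 34.50); distance from the point to it = 0.40 mm. (Shell/infill is judged within the island containing the point — the largest one.) The point is inside the cross-section, 0.40 mm from the nearest boundary — within the 1.2 mm shell band (3 × 0.4).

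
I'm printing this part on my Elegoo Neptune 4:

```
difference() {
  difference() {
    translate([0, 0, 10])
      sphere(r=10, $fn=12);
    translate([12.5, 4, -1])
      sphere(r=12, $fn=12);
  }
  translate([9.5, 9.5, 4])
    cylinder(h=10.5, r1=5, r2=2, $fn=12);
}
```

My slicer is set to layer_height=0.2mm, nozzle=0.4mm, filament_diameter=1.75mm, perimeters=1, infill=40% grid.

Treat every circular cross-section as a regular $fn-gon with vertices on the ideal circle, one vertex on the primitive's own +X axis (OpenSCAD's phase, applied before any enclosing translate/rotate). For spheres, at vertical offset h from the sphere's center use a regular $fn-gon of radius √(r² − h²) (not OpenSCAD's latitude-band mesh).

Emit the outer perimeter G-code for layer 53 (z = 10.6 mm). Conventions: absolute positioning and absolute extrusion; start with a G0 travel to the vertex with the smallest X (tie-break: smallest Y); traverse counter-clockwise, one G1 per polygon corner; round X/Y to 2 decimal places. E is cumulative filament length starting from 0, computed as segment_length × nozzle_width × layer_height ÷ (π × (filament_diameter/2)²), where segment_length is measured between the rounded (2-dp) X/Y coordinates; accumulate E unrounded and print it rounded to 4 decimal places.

At z = 10.6 mm: the sphere: section is a regular 12-gon, circumradius = √(r²−h²) = √(10²−0.6²) = 9.982; the r=12 sphere at (12.5, 4) contributes a regular 12-gon of circumradius √(12²−11.6²) = 3.072; After the difference (first − rest): starting from the r=10 sphere, the r=12 sphere at (12.5, 4) misses the remaining region (no effect) — 1 connected region; the cone at (9.5, 9.5) contributes a regular 12-gon of circumradius 3.114 (interpolated between r1=5 and r2=2 at t=0.629); Taking the first minus the rest: starting from that combined region, the cone at (9.5, 9.5) misses the remaining region (no effect) — 1 connected region. The outline is a single polygon with 12 vertices. Extrusion per mm of travel: 0.4 × 0.2 / (π × 0.875²) = 0.033260. Accumulating E over each segment gives final E = 2.0615.

G0 X-9.98 Y0.00 Z10.60
G1 X-8.64 Y-4.99 E0.1718
G1 X-4.99 Y-8.64 E0.3435
G1 X0.00 Y-9.98 E0.5154
G1 X4.99 Y-8.64 E0.6872
G1 X8.64 Y-4.99 E0.8589
G1 X9.98 Y0.00 E1.0308
G1 X8.64 Y4.99 E1.2026
G1 X4.99 Y8.64 E1.3743
G1 X0.00 Y9.98 E1.5461
G1 X-4.99 Y8.64 E1.7180
G1 X-8.64 Y4.99 E1.8897
G1 X-9.98 Y0.00 E2.0615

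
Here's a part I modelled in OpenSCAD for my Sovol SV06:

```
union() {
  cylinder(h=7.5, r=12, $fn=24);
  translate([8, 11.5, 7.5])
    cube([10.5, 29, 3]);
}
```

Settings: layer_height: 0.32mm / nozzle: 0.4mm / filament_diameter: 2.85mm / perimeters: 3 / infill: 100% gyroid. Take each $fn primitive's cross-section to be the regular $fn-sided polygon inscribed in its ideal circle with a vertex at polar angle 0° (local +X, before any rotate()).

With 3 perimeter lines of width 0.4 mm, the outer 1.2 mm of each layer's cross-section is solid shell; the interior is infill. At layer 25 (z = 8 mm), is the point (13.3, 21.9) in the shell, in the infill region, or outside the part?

At z = 8 mm: the cylinder is not intersected at this z (z outside [0, 7.5]); the cube at (8, 11.5) (footprint 10.5×29) is included at this height; Taking the union: only the 10.5×29 cube at (8, 11.5) is present, so the union is just that shape — 1 connected region. Overall, the cross-section is a single solid region. The nearest boundary edge runs (18.50, 11.50)→(18.50, 40.50); distance from the point to it = 5.20 mm. The point is inside the cross-section and 5.20 mm from the nearest boundary — more than the 1.2 mm shell width (3 × 0.4), so it's in the infill interior.

infill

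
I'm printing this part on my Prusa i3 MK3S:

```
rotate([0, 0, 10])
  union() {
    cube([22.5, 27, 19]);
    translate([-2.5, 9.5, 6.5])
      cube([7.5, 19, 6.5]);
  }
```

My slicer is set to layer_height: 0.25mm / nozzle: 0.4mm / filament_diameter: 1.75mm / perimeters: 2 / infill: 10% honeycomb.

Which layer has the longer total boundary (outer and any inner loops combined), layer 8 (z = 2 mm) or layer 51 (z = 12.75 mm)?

Layer 8 (z = 2): the cube (footprint 22.5×27) is included at this height (perimeter 99.00 mm); the cube at (-2.5, 9.5) is not intersected at this z (z outside [6.5, 13]); Combining (union): only the 22.5×27 cube is present, so the union is just that shape — boundary = 99.00 mm; (whole slice rotated 10° about Z — lengths, areas and connectivity unchanged). So its perimeter = 99.00 mm. Layer 51 (z = 12.75): the 22.5×27 cube contributes its full rectangle (perimeter 99.00 mm); the cube at (-2.5, 9.5) (footprint 7.5×19) is included at this height (perimeter 53.00 mm); Combining (union): the regions partially overlap (shared area 87.50 mm²), so the edge portions inside another operand are dropped and the merged outline is re-measured after clipping — boundary = 107.00 mm; (whole slice rotated 10° about Z — lengths, areas and connectivity unchanged). So its perimeter = 107.00 mm. Layer 51 is larger (107.00 vs 99.00 mm).

layer 51 (z = 12.75 mm)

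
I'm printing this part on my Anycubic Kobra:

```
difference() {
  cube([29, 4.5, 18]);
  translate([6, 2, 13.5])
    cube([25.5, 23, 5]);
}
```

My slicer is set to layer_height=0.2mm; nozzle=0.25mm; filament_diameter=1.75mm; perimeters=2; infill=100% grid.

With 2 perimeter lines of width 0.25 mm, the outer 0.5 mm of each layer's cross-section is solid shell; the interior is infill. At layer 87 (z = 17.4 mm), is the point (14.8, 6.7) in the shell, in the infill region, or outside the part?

At z = 17.4 mm: the cube (footprint 29×4.5) is included at this height; the cube at (6, 2) is present — its section is the full 25.5×23 rectangle; Taking the first minus the rest: starting from the 29×4.5 cube, the 25.5×23 cube at (6, 2) partially overlaps it — only the 57.50 mm² overlap (of its 586.50 mm²) is removed, clipping the outline — 1 connected region. Overall, the cross-section is a single solid region. The nearest boundary edge runs (6.00, 2.00)→(29.00, 2.00); distance from the point to it = 4.70 mm. The point is not inside any of the regions above, so it lies outside the cross-section (4.70 mm from the nearest boundary).

outside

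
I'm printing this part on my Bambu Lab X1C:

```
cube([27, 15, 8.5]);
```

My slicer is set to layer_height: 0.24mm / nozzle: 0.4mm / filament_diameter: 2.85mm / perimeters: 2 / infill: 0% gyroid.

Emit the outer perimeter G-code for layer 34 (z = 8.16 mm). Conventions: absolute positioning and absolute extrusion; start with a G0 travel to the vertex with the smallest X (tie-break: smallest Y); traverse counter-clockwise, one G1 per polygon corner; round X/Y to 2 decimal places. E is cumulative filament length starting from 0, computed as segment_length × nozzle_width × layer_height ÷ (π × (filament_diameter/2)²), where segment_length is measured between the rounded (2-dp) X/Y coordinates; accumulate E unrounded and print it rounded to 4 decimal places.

At z = 8.16 mm: the 27×15 cube contributes its full rectangle. The outline is a single polygon with 4 vertices. Extrusion per mm of travel: 0.4 × 0.24 / (π × 1.425²) = 0.015048. Accumulating E over each segment gives final E = 1.2641.

G0 X0.00 Y0.00 Z8.16
G1 X27.00 Y0.00 E0.4063
G1 X27.00 Y15.00 E0.6320
G1 X0.00 Y15.00 E1.0383
G1 X0.00 Y0.00 E1.2641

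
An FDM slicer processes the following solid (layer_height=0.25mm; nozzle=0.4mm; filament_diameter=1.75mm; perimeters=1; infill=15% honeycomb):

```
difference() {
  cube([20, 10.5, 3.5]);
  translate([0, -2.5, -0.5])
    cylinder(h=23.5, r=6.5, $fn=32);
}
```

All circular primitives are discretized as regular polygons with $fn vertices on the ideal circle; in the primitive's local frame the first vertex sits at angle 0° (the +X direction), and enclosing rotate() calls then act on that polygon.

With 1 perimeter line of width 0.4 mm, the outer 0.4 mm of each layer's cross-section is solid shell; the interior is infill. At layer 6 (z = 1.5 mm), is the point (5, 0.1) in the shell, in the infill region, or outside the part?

outside

At z = 1.5 mm: the 20×10.5 cube contributes its full rectangle; the cylinder at (0, -2.5): section is a regular 32-gon, circumradius r=6.5; Subtracting the remaining from the first: starting from the 20×10.5 cube, the r=6.5 cylinder at (0, -2.5) partially overlaps it — only the 17.18 mm² overlap (of its 131.88 mm²) is removed, clipping the outline — 1 connected region. Overall, the cross-section is a single solid region. The nearest boundary edge runs (6.00, 0.00)→(5.40, 1.11); distance from the point to it = 0.83 mm. The point is not inside any of the regions above, so it lies outside the cross-section (0.83 mm from the nearest boundary).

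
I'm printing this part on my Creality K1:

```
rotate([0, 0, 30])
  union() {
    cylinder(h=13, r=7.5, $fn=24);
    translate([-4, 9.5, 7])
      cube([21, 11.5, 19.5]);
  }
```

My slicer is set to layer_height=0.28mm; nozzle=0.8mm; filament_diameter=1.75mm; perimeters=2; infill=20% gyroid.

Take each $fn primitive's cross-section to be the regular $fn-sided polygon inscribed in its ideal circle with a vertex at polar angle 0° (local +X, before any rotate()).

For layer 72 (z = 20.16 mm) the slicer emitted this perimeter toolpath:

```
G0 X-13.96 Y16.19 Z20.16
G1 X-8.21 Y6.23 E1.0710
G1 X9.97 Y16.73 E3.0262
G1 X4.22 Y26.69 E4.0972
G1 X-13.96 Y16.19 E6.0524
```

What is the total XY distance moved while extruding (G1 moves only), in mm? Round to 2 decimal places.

64.99 mm

Sum the Euclidean lengths of each G1 segment: total = 64.99 mm.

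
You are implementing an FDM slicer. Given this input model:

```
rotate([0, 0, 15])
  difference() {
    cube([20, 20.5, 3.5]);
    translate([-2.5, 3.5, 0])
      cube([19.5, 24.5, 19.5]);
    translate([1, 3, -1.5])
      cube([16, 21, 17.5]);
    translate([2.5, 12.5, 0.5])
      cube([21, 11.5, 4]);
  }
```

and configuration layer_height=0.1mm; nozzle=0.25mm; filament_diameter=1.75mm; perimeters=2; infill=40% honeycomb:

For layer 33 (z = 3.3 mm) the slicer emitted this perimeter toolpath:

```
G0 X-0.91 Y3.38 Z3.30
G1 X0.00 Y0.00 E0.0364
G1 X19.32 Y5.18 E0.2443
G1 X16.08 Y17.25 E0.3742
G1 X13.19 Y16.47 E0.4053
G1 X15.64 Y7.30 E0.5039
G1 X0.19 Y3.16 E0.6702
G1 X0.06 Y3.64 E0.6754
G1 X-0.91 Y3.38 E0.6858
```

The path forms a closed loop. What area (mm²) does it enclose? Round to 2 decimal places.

Apply the shoelace formula to the sequence of (X, Y) vertices; enclosed area = 89.02 mm².

89.02 mm²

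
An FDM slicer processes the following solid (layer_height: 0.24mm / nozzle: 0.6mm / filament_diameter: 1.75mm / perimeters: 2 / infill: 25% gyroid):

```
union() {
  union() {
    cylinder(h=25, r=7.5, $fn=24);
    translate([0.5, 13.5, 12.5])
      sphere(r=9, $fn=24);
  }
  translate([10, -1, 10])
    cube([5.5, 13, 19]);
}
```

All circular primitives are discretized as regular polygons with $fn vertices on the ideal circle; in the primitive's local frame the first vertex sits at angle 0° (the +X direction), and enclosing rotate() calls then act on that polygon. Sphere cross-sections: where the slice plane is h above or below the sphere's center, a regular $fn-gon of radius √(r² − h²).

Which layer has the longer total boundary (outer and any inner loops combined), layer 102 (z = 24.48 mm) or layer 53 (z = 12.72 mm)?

layer 53 (z = 12.72 mm)

Layer 102 (z = 24.48): the cylinder: section is a regular 24-gon, circumradius r=7.5 (perimeter = 2·24·7.500·sin(180°/24) = 46.99 mm); the sphere at (0.5, 13.5) does not reach this height (|z−center|=11.980 > r=9); Combining (union): only the r=7.5 cylinder is present, so the union is just that shape — boundary = 46.99 mm; the cube at (10, -1) is present — its section is the full 5.5×13 rectangle (perimeter 37.00 mm); Merging all regions: the 2 present regions are separate (no shared area or edge), so areas and boundary lengths simply add and each stays a separate island — boundary = 83.99 mm. So its perimeter = 83.99 mm. Layer 53 (z = 12.72): the r=7.5 cylinder gives a regular 24-gon of circumradius 7.5 (constant along its height) (perimeter = 2·24·7.500·sin(180°/24) = 46.99 mm); the r=9 sphere at (0.5, 13.5) slices to a regular 24-gon of circumradius 8.997 (√(r²−h²) with h=0.22 from center) (perimeter = 2·24·8.997·sin(180°/24) = 56.37 mm); Merging all regions: the regions partially overlap (shared area 18.20 mm²), so the edge portions inside another operand are dropped and the merged outline is re-measured after clipping — boundary = 83.61 mm; the cube at (10, -1) is present — its section is the full 5.5×13 rectangle (perimeter 37.00 mm); Merging all regions: the 2 present regions are separate (no shared area or edge), so areas and boundary lengths simply add and each stays a separate island — boundary = 120.61 mm. So its perimeter = 120.61 mm. Layer 53 is larger (120.61 vs 83.99 mm).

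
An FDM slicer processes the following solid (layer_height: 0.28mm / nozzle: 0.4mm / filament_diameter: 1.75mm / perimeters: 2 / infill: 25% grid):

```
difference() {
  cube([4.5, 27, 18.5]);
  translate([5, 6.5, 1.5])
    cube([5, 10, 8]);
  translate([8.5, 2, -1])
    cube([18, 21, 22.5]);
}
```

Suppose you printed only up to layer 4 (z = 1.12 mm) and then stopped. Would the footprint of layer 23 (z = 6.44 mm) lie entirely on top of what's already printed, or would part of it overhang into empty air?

entirely on top

Compare the two slices. At z = 1.12: the 4.5×27 cube contributes its full rectangle (area 121.50 mm²); the cube at (5, 6.5) does not reach this height (z outside [1.5, 9.5]); the 18×21 cube at (8.5, 2) contributes its full rectangle (area 378.00 mm²); After the difference (first − rest): starting from the 4.5×27 cube (121.50 mm²), the 18×21 cube at (8.5, 2) misses the remaining region (no effect) — area = 121.50 mm². At z = 6.44: the cube is present — its section is the full 4.5×27 rectangle (area 121.50 mm²); the cube at (5, 6.5) (footprint 5×10) is included at this height (area 50.00 mm²); the 18×21 cube at (8.5, 2) contributes its full rectangle (area 378.00 mm²); Subtracting the remaining from the first: starting from the 4.5×27 cube (121.50 mm²), the 5×10 cube at (5, 6.5) misses the remaining region (no effect); the 18×21 cube at (8.5, 2) misses the remaining region (no effect) — area = 121.50 mm². Checking containment: the cross-section at z = 6.44 is a subset of the cross-section at z = 1.12.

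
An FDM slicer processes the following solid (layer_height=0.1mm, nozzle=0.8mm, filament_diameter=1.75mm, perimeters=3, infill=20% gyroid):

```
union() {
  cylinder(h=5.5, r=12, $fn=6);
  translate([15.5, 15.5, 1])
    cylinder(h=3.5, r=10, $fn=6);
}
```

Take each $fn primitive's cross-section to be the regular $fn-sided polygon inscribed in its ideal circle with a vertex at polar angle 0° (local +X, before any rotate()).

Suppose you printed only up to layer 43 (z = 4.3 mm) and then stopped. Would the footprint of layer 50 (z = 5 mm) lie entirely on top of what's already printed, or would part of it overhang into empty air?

Compare the two slices. At z = 4.3: the cylinder: section is a regular 6-gon, circumradius r=12 (area = (6/2)·12.000²·sin(360°/6) = 374.12 mm²); the r=10 cylinder at (15.5, 15.5) contributes a regular 6-gon of circumradius 10 (area = (6/2)·10.000²·sin(360°/6) = 259.81 mm²); Taking the union: the 2 present regions are separate (no shared area or edge), so areas and boundary lengths simply add and each stays a separate island — area = 633.93 mm². At z = 5: the cylinder: section is a regular 6-gon, circumradius r=12 (area = (6/2)·12.000²·sin(360°/6) = 374.12 mm²); the cylinder at (15.5, 15.5) is not intersected at this z (z outside [1, 4.5]); Combining (union): only the r=12 cylinder is present, so the union is just that shape — area = 374.12 mm². Checking containment: the cross-section at z = 5 is a subset of the cross-section at z = 4.3.

entirely on top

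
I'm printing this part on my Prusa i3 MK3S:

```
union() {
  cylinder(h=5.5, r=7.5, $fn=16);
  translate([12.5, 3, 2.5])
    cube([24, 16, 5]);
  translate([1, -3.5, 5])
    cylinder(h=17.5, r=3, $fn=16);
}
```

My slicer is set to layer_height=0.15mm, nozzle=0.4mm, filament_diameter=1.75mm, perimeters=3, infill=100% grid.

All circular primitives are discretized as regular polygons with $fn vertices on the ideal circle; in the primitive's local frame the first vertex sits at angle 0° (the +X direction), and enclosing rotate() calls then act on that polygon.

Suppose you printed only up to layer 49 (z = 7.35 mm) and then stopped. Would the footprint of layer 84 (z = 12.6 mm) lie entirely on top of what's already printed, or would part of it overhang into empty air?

Compare the two slices. At z = 7.35: the cylinder does not reach this height (z outside [0, 5.5]); the cube at (12.5, 3) (footprint 24×16) is included at this height (area 384.00 mm²); the r=3 cylinder at (1, -3.5) gives a regular 16-gon of circumradius 3 (constant along its height) (area = (16/2)·3.000²·sin(360°/16) = 27.55 mm²); Merging all regions: the 2 present regions are separate (no shared area or edge), so areas and boundary lengths simply add and each stays a separate island — area = 411.55 mm². At z = 12.6: the cylinder is not intersected at this z (z outside [0, 5.5]); the cube at (12.5, 3) is not intersected at this z (z outside [2.5, 7.5]); the r=3 cylinder at (1, -3.5) contributes a regular 16-gon of circumradius 3 (area = (16/2)·3.000²·sin(360°/16) = 27.55 mm²); Taking the union: only the r=3 cylinder at (1, -3.5) is present, so the union is just that shape — area = 27.55 mm². Checking containment: the cross-section at z = 12.6 is a subset of the cross-section at z = 7.35.

entirely on top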